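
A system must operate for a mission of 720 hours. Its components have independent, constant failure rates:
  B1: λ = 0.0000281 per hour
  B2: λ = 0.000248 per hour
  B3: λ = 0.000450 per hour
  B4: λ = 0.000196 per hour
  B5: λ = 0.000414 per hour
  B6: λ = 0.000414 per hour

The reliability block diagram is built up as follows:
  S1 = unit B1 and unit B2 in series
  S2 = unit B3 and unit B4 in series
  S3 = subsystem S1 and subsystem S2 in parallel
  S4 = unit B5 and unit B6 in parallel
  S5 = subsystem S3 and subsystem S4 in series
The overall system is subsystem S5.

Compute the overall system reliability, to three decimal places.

0.871

R(B1) = exp(−0.0000281 × 720) = 0.97997
R(B2) = exp(−0.000248 × 720) = 0.83647
R(B3) = exp(−0.000450 × 720) = 0.72325
R(B4) = exp(−0.000196 × 720) = 0.86839
R(B5) = exp(−0.000414 × 720) = 0.74224
R(B6) = exp(−0.000414 × 720) = 0.74224
Series (B1 and B2): 0.97997 × 0.83647 = 0.81972
Series (B3 and B4): 0.72325 × 0.86839 = 0.62806
Parallel ([0.81972] and [0.62806]): 1 − (1 − 0.81972)(1 − 0.62806) = 0.93295
Parallel (B5 and B6): 1 − (1 − 0.74224)(1 − 0.74224) = 0.93356
Series ([0.93295] and [0.93356]): 0.93295 × 0.93356 = 0.871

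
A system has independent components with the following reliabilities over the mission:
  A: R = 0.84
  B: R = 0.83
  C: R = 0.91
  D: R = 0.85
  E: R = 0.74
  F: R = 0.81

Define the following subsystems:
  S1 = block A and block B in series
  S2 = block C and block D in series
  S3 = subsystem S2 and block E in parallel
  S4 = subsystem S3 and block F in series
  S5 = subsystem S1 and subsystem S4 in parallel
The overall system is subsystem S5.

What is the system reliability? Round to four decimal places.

0.9280

Series (A and B): 0.840000 × 0.830000 = 0.697200
Series (C and D): 0.910000 × 0.850000 = 0.773500
Parallel ([0.773500] and E): 1 − (1 − 0.773500)(1 − 0.740000) = 0.941110
Series ([0.941110] and F): 0.941110 × 0.810000 = 0.762299
Parallel ([0.697200] and [0.762299]): 1 − (1 − 0.697200)(1 − 0.762299) = 0.9280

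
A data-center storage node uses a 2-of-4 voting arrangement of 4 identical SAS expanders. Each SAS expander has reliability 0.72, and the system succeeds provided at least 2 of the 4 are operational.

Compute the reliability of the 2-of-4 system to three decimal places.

R = Σ_{i=2}^{4} C(4,i) p^i (1−p)^{4−i} with p = 0.72
C(4,2)·0.72^2·0.28^2 = 0.24386
C(4,3)·0.72^3·0.28^1 = 0.41804
C(4,4)·0.72^4·0.28^0 = 0.26874
Sum = 0.931

0.931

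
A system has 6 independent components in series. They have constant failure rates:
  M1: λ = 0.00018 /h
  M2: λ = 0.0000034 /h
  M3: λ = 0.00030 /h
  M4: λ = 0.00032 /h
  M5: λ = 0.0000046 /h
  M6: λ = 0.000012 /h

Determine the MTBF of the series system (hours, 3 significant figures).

Series of exponential components: λ_sys = Σ λ_i
λ_sys = 0.00018 + 0.0000034 + 0.00030 + 0.00032 + 0.0000046 + 0.000012 = 8.2000e-04 /h
MTBF = 1 / λ_sys = 1220 h

1220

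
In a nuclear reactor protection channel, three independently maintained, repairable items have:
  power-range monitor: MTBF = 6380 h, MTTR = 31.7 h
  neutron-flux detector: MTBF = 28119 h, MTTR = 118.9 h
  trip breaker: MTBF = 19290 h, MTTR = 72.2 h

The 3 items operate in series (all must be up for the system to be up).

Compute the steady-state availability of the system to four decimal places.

A(power-range monitor) = MTBF/(MTBF+MTTR) = 6380/(6380+31.7) = 0.995056
A(neutron-flux detector) = MTBF/(MTBF+MTTR) = 28119/(28119+118.9) = 0.995789
A(trip breaker) = MTBF/(MTBF+MTTR) = 19290/(19290+72.2) = 0.996271
Series availability: 0.995056 × 0.995789 × 0.996271 = 0.9872

0.9872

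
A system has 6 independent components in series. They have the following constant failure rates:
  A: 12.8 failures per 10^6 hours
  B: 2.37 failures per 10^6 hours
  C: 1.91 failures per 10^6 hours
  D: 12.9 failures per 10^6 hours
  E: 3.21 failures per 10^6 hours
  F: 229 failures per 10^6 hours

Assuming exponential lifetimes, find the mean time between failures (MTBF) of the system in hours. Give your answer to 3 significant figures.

Series of exponential components: λ_sys = Σ λ_i
λ_sys = 0.0000128 + 0.00000237 + 0.00000191 + 0.0000129 + 0.00000321 + 0.000229 = 2.6219e-04 /h
MTBF = 1 / λ_sys = 3810 h

3810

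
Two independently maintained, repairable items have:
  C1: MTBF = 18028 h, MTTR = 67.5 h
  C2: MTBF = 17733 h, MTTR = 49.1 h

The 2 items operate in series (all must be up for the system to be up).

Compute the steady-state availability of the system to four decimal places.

A(C1) = MTBF/(MTBF+MTTR) = 18028/(18028+67.5) = 0.996270
A(C2) = MTBF/(MTBF+MTTR) = 17733/(17733+49.1) = 0.997239
Series availability: 0.996270 × 0.997239 = 0.9935

0.9935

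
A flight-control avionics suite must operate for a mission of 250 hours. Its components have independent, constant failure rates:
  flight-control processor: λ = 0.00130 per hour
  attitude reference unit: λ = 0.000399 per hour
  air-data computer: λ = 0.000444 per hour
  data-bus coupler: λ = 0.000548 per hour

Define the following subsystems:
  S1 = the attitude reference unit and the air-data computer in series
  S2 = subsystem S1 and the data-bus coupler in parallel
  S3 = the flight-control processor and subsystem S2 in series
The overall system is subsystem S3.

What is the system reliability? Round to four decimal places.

R(flight-control processor) = exp(−0.00130 × 250) = 0.722527
R(attitude reference unit) = exp(−0.000399 × 250) = 0.905064
R(air-data computer) = exp(−0.000444 × 250) = 0.894939
R(data-bus coupler) = exp(−0.000548 × 250) = 0.871970
Series (attitude reference unit and air-data computer): 0.905064 × 0.894939 = 0.809977
Parallel ([0.809977] and data-bus coupler): 1 − (1 − 0.809977)(1 − 0.871970) = 0.975671
Series (flight-control processor and [0.975671]): 0.722527 × 0.975671 = 0.7049

0.7049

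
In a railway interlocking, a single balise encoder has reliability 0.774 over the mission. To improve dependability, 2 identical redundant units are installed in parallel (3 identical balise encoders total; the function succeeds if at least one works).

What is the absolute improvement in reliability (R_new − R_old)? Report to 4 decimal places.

0.2145

R_before = 0.774
R_after = 1 − (1 − 0.774)^3 = 0.9885
ΔR = 0.9885 − 0.774 = 0.2145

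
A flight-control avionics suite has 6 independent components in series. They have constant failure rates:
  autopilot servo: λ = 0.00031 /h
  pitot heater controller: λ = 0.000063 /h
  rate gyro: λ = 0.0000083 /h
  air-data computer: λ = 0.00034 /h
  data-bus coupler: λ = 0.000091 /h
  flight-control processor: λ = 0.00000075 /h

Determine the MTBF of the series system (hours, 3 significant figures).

1230

Series of exponential components: λ_sys = Σ λ_i
λ_sys = 0.00031 + 0.000063 + 0.0000083 + 0.00034 + 0.000091 + 0.00000075 = 8.1305e-04 /h
MTBF = 1 / λ_sys = 1230 h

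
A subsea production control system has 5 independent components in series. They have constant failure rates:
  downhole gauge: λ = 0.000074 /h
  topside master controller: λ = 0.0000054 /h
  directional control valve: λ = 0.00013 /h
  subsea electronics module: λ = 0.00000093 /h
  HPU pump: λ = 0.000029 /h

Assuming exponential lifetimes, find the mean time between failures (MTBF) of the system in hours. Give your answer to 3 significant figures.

4180

Series of exponential components: λ_sys = Σ λ_i
λ_sys = 0.000074 + 0.0000054 + 0.00013 + 0.00000093 + 0.000029 = 2.3933e-04 /h
MTBF = 1 / λ_sys = 4180 h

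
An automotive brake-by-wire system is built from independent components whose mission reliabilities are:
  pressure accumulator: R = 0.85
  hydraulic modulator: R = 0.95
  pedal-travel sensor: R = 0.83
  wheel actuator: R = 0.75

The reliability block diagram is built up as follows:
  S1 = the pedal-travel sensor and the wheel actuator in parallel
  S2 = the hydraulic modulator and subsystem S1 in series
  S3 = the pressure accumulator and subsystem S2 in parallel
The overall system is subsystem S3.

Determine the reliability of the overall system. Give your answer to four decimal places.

0.9864

Parallel (pedal-travel sensor and wheel actuator): 1 − (1 − 0.830000)(1 − 0.750000) = 0.957500
Series (hydraulic modulator and [0.957500]): 0.950000 × 0.957500 = 0.909625
Parallel (pressure accumulator and [0.909625]): 1 − (1 − 0.850000)(1 − 0.909625) = 0.9864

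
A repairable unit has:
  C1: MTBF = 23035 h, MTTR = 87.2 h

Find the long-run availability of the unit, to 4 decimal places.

A(C1) = MTBF/(MTBF+MTTR) = 23035/(23035+87.2) = 0.9962

0.9962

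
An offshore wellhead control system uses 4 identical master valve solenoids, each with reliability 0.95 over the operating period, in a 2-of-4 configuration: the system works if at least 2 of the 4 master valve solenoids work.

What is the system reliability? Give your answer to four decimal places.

0.9995

R = Σ_{i=2}^{4} C(4,i) p^i (1−p)^{4−i} with p = 0.95
C(4,2)·0.95^2·0.05^2 = 0.013538
C(4,3)·0.95^3·0.05^1 = 0.171475
C(4,4)·0.95^4·0.05^0 = 0.814506
Sum = 0.9995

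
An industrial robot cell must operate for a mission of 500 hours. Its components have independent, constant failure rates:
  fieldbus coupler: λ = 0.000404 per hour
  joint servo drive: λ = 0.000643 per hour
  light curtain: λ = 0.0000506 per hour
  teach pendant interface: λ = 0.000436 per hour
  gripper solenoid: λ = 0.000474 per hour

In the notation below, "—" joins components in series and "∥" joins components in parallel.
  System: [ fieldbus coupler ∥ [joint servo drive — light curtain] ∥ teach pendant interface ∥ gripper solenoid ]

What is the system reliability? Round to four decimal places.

0.9978

R(fieldbus coupler) = exp(−0.000404 × 500) = 0.817095
R(joint servo drive) = exp(−0.000643 × 500) = 0.725061
R(light curtain) = exp(−0.0000506 × 500) = 0.975017
R(teach pendant interface) = exp(−0.000436 × 500) = 0.804125
R(gripper solenoid) = exp(−0.000474 × 500) = 0.788991
Series (joint servo drive and light curtain): 0.725061 × 0.975017 = 0.706947
Parallel (fieldbus coupler, [0.706947], teach pendant interface, and gripper solenoid): 1 − (1 − 0.817095)(1 − 0.706947)(1 − 0.804125)(1 − 0.788991) = 0.9978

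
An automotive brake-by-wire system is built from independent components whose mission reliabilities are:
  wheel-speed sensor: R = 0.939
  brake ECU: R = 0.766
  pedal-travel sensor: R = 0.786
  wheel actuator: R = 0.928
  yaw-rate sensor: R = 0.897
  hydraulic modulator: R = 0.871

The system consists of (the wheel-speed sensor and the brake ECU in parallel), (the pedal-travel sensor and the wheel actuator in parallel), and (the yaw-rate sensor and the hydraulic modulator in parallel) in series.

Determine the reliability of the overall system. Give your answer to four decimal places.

Parallel (wheel-speed sensor and brake ECU): 1 − (1 − 0.939000)(1 − 0.766000) = 0.985726
Parallel (pedal-travel sensor and wheel actuator): 1 − (1 − 0.786000)(1 − 0.928000) = 0.984592
Parallel (yaw-rate sensor and hydraulic modulator): 1 − (1 − 0.897000)(1 − 0.871000) = 0.986713
Series ([0.985726], [0.984592], and [0.986713]): 0.985726 × 0.984592 × 0.986713 = 0.9576

0.9576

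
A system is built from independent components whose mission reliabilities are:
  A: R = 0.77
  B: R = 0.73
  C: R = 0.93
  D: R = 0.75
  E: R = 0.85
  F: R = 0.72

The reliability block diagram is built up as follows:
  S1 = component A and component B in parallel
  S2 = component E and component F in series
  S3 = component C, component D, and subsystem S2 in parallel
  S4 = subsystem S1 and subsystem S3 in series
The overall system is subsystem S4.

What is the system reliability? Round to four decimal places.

Parallel (A and B): 1 − (1 − 0.770000)(1 − 0.730000) = 0.937900
Series (E and F): 0.850000 × 0.720000 = 0.612000
Parallel (C, D, and [0.612000]): 1 − (1 − 0.930000)(1 − 0.750000)(1 − 0.612000) = 0.993210
Series ([0.937900] and [0.993210]): 0.937900 × 0.993210 = 0.9315

0.9315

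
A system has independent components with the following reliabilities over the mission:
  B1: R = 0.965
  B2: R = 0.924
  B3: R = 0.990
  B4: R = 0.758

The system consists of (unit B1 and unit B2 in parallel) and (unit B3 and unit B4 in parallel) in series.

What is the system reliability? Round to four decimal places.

Parallel (B1 and B2): 1 − (1 − 0.965000)(1 − 0.924000) = 0.997340
Parallel (B3 and B4): 1 − (1 − 0.990000)(1 − 0.758000) = 0.997580
Series ([0.997340] and [0.997580]): 0.997340 × 0.997580 = 0.9949

0.9949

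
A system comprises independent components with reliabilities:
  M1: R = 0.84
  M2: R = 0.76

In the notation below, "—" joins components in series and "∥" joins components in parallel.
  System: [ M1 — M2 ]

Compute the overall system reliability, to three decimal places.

Series (M1 and M2): 0.84000 × 0.76000 = 0.638

0.638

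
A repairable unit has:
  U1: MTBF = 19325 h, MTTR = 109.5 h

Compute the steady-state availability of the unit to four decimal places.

0.9944

A(U1) = MTBF/(MTBF+MTTR) = 19325/(19325+109.5) = 0.9944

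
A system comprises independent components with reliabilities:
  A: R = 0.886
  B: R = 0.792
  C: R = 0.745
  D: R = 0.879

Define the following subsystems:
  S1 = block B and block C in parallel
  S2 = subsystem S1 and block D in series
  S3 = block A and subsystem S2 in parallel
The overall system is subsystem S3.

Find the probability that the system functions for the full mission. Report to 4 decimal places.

0.9809

Parallel (B and C): 1 − (1 − 0.792000)(1 − 0.745000) = 0.946960
Series ([0.946960] and D): 0.946960 × 0.879000 = 0.832378
Parallel (A and [0.832378]): 1 − (1 − 0.886000)(1 − 0.832378) = 0.9809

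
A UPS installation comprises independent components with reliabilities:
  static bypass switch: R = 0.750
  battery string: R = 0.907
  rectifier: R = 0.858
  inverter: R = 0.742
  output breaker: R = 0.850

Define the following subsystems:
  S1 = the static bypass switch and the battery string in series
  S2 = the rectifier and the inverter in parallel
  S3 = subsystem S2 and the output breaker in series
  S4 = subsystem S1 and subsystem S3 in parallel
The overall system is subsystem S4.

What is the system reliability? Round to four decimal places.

Series (static bypass switch and battery string): 0.750000 × 0.907000 = 0.680250
Parallel (rectifier and inverter): 1 − (1 − 0.858000)(1 − 0.742000) = 0.963364
Series ([0.963364] and output breaker): 0.963364 × 0.850000 = 0.818859
Parallel ([0.680250] and [0.818859]): 1 − (1 − 0.680250)(1 − 0.818859) = 0.9421

0.9421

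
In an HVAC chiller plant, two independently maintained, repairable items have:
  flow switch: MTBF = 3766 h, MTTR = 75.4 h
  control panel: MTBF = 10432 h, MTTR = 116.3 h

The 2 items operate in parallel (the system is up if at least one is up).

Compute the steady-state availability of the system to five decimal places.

0.99978

A(flow switch) = MTBF/(MTBF+MTTR) = 3766/(3766+75.4) = 0.980372
A(control panel) = MTBF/(MTBF+MTTR) = 10432/(10432+116.3) = 0.988975
Parallel availability: 1 − (1 − 0.980372)(1 − 0.988975) = 0.99978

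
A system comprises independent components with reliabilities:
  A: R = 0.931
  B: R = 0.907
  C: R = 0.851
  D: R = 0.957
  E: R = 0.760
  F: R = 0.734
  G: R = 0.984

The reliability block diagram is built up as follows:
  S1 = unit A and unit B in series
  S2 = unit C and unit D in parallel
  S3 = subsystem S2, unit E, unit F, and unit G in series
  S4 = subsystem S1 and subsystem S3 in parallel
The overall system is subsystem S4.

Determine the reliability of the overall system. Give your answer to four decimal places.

Series (A and B): 0.931000 × 0.907000 = 0.844417
Parallel (C and D): 1 − (1 − 0.851000)(1 − 0.957000) = 0.993593
Series ([0.993593], E, F, and G): 0.993593 × 0.760000 × 0.734000 × 0.984000 = 0.545398
Parallel ([0.844417] and [0.545398]): 1 − (1 − 0.844417)(1 − 0.545398) = 0.9293

0.9293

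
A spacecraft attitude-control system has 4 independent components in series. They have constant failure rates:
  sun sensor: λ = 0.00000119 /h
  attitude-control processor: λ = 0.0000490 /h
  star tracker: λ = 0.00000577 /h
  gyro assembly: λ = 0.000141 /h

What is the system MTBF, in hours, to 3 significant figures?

5080

Series of exponential components: λ_sys = Σ λ_i
λ_sys = 0.00000119 + 0.0000490 + 0.00000577 + 0.000141 = 1.9696e-04 /h
MTBF = 1 / λ_sys = 5080 h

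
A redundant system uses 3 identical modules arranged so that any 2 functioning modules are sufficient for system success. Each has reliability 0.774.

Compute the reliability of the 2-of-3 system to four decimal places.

R = Σ_{i=2}^{3} C(3,i) p^i (1−p)^{3−i} with p = 0.774
C(3,2)·0.774^2·0.226^1 = 0.406174
C(3,3)·0.774^3·0.226^0 = 0.463685
Sum = 0.8699

0.8699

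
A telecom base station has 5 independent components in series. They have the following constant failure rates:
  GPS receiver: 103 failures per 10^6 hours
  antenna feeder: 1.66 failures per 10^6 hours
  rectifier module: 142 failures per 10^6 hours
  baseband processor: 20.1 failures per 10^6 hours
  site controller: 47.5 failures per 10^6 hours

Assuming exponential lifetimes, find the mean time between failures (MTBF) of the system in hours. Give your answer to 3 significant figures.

Series of exponential components: λ_sys = Σ λ_i
λ_sys = 0.000103 + 0.00000166 + 0.000142 + 0.0000201 + 0.0000475 = 3.1426e-04 /h
MTBF = 1 / λ_sys = 3180 h

3180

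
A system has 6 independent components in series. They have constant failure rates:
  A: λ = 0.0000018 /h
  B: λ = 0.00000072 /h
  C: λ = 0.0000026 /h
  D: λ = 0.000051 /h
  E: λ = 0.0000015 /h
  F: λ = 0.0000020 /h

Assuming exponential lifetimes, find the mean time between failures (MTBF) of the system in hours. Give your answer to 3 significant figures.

16800

Series of exponential components: λ_sys = Σ λ_i
λ_sys = 0.0000018 + 0.00000072 + 0.0000026 + 0.000051 + 0.0000015 + 0.0000020 = 5.9620e-05 /h
MTBF = 1 / λ_sys = 16800 h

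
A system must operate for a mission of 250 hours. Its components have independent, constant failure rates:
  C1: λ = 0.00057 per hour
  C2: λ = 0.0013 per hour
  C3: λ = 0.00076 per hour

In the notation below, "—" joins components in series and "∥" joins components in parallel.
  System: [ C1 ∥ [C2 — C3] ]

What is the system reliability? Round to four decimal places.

0.9465

R(C1) = exp(−0.00057 × 250) = 0.867188
R(C2) = exp(−0.0013 × 250) = 0.722527
R(C3) = exp(−0.00076 × 250) = 0.826959
Series (C2 and C3): 0.722527 × 0.826959 = 0.597500
Parallel (C1 and [0.597500]): 1 − (1 − 0.867188)(1 − 0.597500) = 0.9465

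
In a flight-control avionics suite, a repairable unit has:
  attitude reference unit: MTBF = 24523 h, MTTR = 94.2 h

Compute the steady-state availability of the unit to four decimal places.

A(attitude reference unit) = MTBF/(MTBF+MTTR) = 24523/(24523+94.2) = 0.9962

0.9962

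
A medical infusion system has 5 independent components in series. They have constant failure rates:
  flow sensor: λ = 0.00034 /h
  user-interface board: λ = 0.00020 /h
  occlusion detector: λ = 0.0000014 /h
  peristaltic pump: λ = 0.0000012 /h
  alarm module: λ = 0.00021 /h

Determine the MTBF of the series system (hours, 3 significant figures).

Series of exponential components: λ_sys = Σ λ_i
λ_sys = 0.00034 + 0.00020 + 0.0000014 + 0.0000012 + 0.00021 = 7.5260e-04 /h
MTBF = 1 / λ_sys = 1330 h

1330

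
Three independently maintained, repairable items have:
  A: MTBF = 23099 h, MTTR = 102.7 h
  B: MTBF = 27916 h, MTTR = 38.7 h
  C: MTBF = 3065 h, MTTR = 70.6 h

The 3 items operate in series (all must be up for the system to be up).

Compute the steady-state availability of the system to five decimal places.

A(A) = MTBF/(MTBF+MTTR) = 23099/(23099+102.7) = 0.995574
A(B) = MTBF/(MTBF+MTTR) = 27916/(27916+38.7) = 0.998616
A(C) = MTBF/(MTBF+MTTR) = 3065/(3065+70.6) = 0.977484
Series availability: 0.995574 × 0.998616 × 0.977484 = 0.97181

0.97181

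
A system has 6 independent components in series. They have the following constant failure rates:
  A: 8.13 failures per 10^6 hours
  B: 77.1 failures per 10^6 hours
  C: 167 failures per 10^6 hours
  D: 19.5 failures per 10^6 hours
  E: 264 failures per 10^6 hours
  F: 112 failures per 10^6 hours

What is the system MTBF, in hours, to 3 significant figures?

1540

Series of exponential components: λ_sys = Σ λ_i
λ_sys = 0.00000813 + 0.0000771 + 0.000167 + 0.0000195 + 0.000264 + 0.000112 = 6.4773e-04 /h
MTBF = 1 / λ_sys = 1540 h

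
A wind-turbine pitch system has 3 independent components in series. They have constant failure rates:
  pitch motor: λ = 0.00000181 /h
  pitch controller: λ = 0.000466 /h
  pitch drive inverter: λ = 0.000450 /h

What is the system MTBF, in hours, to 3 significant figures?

Series of exponential components: λ_sys = Σ λ_i
λ_sys = 0.00000181 + 0.000466 + 0.000450 = 9.1781e-04 /h
MTBF = 1 / λ_sys = 1090 h

1090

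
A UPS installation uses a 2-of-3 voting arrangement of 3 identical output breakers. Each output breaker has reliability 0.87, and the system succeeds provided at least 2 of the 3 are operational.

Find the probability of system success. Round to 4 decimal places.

0.9537

R = Σ_{i=2}^{3} C(3,i) p^i (1−p)^{3−i} with p = 0.87
C(3,2)·0.87^2·0.13^1 = 0.295191
C(3,3)·0.87^3·0.13^0 = 0.658503
Sum = 0.9537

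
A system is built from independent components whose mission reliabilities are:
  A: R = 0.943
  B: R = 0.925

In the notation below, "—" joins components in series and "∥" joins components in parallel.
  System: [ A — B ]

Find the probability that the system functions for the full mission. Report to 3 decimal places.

Series (A and B): 0.94300 × 0.92500 = 0.872

0.872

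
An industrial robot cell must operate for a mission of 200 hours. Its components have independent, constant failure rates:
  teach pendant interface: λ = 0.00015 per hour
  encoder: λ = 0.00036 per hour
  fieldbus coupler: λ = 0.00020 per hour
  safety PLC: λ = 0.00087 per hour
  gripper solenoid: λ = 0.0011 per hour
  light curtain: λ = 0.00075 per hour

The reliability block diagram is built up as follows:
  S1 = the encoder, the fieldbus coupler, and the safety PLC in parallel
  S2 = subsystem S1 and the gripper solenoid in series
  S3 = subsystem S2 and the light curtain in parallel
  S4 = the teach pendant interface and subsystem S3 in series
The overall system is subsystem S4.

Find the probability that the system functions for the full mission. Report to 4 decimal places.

R(teach pendant interface) = exp(−0.00015 × 200) = 0.970446
R(encoder) = exp(−0.00036 × 200) = 0.930531
R(fieldbus coupler) = exp(−0.00020 × 200) = 0.960789
R(safety PLC) = exp(−0.00087 × 200) = 0.840297
R(gripper solenoid) = exp(−0.0011 × 200) = 0.802519
R(light curtain) = exp(−0.00075 × 200) = 0.860708
Parallel (encoder, fieldbus coupler, and safety PLC): 1 − (1 − 0.930531)(1 − 0.960789)(1 − 0.840297) = 0.999565
Series ([0.999565] and gripper solenoid): 0.999565 × 0.802519 = 0.802170
Parallel ([0.802170] and light curtain): 1 − (1 − 0.802170)(1 − 0.860708) = 0.972444
Series (teach pendant interface and [0.972444]): 0.970446 × 0.972444 = 0.9437

0.9437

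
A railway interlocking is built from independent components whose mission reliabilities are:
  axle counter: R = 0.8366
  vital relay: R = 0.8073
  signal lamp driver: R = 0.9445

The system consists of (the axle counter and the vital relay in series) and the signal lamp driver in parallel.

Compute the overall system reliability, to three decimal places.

0.982

Series (axle counter and vital relay): 0.83660 × 0.80730 = 0.67539
Parallel ([0.67539] and signal lamp driver): 1 − (1 − 0.67539)(1 − 0.94450) = 0.982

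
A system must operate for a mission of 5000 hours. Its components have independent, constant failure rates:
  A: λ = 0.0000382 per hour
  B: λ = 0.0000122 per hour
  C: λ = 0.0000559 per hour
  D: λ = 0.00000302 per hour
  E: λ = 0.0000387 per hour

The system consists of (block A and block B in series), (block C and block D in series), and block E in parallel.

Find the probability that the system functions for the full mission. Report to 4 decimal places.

R(A) = exp(−0.0000382 × 5000) = 0.826133
R(B) = exp(−0.0000122 × 5000) = 0.940823
R(C) = exp(−0.0000559 × 5000) = 0.756162
R(D) = exp(−0.00000302 × 5000) = 0.985013
R(E) = exp(−0.0000387 × 5000) = 0.824070
Series (A and B): 0.826133 × 0.940823 = 0.777245
Series (C and D): 0.756162 × 0.985013 = 0.744829
Parallel ([0.777245], [0.744829], and E): 1 − (1 − 0.777245)(1 − 0.744829)(1 − 0.824070) = 0.9900

0.9900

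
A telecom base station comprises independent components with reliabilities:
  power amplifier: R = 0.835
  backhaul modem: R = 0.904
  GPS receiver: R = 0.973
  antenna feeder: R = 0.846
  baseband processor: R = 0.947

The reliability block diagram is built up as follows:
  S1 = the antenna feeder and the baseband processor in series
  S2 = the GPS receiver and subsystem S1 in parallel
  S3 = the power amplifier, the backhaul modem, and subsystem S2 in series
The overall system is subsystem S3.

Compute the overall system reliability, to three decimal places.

Series (antenna feeder and baseband processor): 0.84600 × 0.94700 = 0.80116
Parallel (GPS receiver and [0.80116]): 1 − (1 − 0.97300)(1 − 0.80116) = 0.99463
Series (power amplifier, backhaul modem, and [0.99463]): 0.83500 × 0.90400 × 0.99463 = 0.751

0.751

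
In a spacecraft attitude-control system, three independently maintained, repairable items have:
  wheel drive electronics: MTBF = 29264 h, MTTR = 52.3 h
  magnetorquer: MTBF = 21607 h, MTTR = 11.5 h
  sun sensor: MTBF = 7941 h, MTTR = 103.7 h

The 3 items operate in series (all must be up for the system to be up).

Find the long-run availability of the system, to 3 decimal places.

0.985

A(wheel drive electronics) = MTBF/(MTBF+MTTR) = 29264/(29264+52.3) = 0.998216
A(magnetorquer) = MTBF/(MTBF+MTTR) = 21607/(21607+11.5) = 0.999468
A(sun sensor) = MTBF/(MTBF+MTTR) = 7941/(7941+103.7) = 0.987110
Series availability: 0.998216 × 0.999468 × 0.987110 = 0.985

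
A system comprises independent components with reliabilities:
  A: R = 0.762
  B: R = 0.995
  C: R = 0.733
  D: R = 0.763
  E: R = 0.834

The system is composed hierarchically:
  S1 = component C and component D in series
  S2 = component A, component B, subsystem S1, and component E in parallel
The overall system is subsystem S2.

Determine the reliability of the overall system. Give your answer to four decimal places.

0.9999

Series (C and D): 0.733000 × 0.763000 = 0.559279
Parallel (A, B, [0.559279], and E): 1 − (1 − 0.762000)(1 − 0.995000)(1 − 0.559279)(1 − 0.834000) = 0.9999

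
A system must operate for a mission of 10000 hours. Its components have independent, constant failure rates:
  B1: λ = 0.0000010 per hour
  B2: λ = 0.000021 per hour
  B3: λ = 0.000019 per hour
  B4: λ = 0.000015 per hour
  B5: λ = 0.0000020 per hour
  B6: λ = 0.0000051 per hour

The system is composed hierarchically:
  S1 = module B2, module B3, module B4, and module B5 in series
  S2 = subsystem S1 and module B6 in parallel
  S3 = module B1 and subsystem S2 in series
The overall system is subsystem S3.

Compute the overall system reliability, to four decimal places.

R(B1) = exp(−0.0000010 × 10000) = 0.990050
R(B2) = exp(−0.000021 × 10000) = 0.810584
R(B3) = exp(−0.000019 × 10000) = 0.826959
R(B4) = exp(−0.000015 × 10000) = 0.860708
R(B5) = exp(−0.0000020 × 10000) = 0.980199
R(B6) = exp(−0.0000051 × 10000) = 0.950279
Series (B2, B3, B4, and B5): 0.810584 × 0.826959 × 0.860708 × 0.980199 = 0.565525
Parallel ([0.565525] and B6): 1 − (1 − 0.565525)(1 − 0.950279) = 0.978397
Series (B1 and [0.978397]): 0.990050 × 0.978397 = 0.9687

0.9687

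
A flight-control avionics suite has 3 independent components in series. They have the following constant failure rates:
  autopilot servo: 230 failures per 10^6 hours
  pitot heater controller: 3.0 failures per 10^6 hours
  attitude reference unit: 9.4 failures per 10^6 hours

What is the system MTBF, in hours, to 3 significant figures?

Series of exponential components: λ_sys = Σ λ_i
λ_sys = 0.00023 + 0.0000030 + 0.0000094 = 2.4240e-04 /h
MTBF = 1 / λ_sys = 4130 h

4130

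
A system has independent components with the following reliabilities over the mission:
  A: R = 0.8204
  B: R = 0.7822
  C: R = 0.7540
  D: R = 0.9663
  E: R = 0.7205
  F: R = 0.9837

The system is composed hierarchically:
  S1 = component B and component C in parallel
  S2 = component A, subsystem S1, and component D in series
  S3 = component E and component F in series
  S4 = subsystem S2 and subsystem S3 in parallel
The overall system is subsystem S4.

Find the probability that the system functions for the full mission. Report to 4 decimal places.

0.9273

Parallel (B and C): 1 − (1 − 0.782200)(1 − 0.754000) = 0.946421
Series (A, [0.946421], and D): 0.820400 × 0.946421 × 0.966300 = 0.750278
Series (E and F): 0.720500 × 0.983700 = 0.708756
Parallel ([0.750278] and [0.708756]): 1 − (1 − 0.750278)(1 − 0.708756) = 0.9273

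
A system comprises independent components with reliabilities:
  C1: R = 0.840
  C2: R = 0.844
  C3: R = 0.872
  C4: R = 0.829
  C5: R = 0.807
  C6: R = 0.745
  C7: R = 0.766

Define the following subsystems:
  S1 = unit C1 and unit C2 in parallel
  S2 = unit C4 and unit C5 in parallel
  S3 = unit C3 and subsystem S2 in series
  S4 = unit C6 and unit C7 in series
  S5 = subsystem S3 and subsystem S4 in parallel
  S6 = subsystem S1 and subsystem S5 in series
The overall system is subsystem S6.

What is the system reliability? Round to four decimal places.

0.9094

Parallel (C1 and C2): 1 − (1 − 0.840000)(1 − 0.844000) = 0.975040
Parallel (C4 and C5): 1 − (1 − 0.829000)(1 − 0.807000) = 0.966997
Series (C3 and [0.966997]): 0.872000 × 0.966997 = 0.843221
Series (C6 and C7): 0.745000 × 0.766000 = 0.570670
Parallel ([0.843221] and [0.570670]): 1 − (1 − 0.843221)(1 − 0.570670) = 0.932690
Series ([0.975040] and [0.932690]): 0.975040 × 0.932690 = 0.9094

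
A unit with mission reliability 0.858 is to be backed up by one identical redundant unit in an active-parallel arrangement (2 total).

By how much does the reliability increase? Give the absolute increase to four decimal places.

R_before = 0.858
R_after = 1 − (1 − 0.858)^2 = 0.9798
ΔR = 0.9798 − 0.858 = 0.1218

0.1218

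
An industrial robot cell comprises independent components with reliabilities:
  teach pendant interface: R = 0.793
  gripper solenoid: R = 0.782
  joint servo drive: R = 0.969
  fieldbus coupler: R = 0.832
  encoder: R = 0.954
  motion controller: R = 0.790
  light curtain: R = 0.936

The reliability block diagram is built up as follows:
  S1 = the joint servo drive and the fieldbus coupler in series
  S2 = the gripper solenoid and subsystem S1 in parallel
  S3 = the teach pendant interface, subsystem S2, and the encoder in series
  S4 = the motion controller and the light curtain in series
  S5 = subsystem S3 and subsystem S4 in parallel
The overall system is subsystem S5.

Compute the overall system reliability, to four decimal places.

Series (joint servo drive and fieldbus coupler): 0.969000 × 0.832000 = 0.806208
Parallel (gripper solenoid and [0.806208]): 1 − (1 − 0.782000)(1 − 0.806208) = 0.957753
Series (teach pendant interface, [0.957753], and encoder): 0.793000 × 0.957753 × 0.954000 = 0.724561
Series (motion controller and light curtain): 0.790000 × 0.936000 = 0.739440
Parallel ([0.724561] and [0.739440]): 1 − (1 − 0.724561)(1 − 0.739440) = 0.9282

0.9282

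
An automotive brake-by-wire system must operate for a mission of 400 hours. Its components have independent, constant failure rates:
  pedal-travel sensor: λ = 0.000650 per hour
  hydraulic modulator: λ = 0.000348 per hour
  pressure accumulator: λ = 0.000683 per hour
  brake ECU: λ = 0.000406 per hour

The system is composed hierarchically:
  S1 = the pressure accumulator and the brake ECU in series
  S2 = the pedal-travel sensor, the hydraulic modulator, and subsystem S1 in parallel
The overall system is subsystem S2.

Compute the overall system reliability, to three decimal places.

R(pedal-travel sensor) = exp(−0.000650 × 400) = 0.77105
R(hydraulic modulator) = exp(−0.000348 × 400) = 0.87005
R(pressure accumulator) = exp(−0.000683 × 400) = 0.76094
R(brake ECU) = exp(−0.000406 × 400) = 0.85010
Series (pressure accumulator and brake ECU): 0.76094 × 0.85010 = 0.64688
Parallel (pedal-travel sensor, hydraulic modulator, and [0.64688]): 1 − (1 − 0.77105)(1 − 0.87005)(1 − 0.64688) = 0.989

0.989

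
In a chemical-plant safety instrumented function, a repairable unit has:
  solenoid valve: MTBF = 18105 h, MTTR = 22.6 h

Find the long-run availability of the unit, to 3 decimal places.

0.999

A(solenoid valve) = MTBF/(MTBF+MTTR) = 18105/(18105+22.6) = 0.999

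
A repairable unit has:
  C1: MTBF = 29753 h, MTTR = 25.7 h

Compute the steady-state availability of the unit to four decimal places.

0.9991

A(C1) = MTBF/(MTBF+MTTR) = 29753/(29753+25.7) = 0.9991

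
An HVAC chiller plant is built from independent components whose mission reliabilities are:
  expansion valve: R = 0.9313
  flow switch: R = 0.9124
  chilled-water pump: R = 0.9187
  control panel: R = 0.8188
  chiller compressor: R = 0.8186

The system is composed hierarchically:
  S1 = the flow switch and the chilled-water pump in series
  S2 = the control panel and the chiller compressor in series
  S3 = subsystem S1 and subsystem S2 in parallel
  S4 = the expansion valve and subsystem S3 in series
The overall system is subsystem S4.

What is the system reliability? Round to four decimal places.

Series (flow switch and chilled-water pump): 0.912400 × 0.918700 = 0.838222
Series (control panel and chiller compressor): 0.818800 × 0.818600 = 0.670270
Parallel ([0.838222] and [0.670270]): 1 − (1 − 0.838222)(1 − 0.670270) = 0.946657
Series (expansion valve and [0.946657]): 0.931300 × 0.946657 = 0.8816

0.8816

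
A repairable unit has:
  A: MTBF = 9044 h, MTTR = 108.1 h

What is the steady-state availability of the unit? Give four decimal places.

0.9882

A(A) = MTBF/(MTBF+MTTR) = 9044/(9044+108.1) = 0.9882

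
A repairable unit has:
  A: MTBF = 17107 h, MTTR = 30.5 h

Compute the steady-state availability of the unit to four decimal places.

A(A) = MTBF/(MTBF+MTTR) = 17107/(17107+30.5) = 0.9982

0.9982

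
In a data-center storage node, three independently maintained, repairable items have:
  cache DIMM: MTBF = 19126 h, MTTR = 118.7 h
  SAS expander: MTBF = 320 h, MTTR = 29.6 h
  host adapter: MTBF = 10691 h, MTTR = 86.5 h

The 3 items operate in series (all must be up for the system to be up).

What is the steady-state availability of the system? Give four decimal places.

A(cache DIMM) = MTBF/(MTBF+MTTR) = 19126/(19126+118.7) = 0.993832
A(SAS expander) = MTBF/(MTBF+MTTR) = 320/(320+29.6) = 0.915332
A(host adapter) = MTBF/(MTBF+MTTR) = 10691/(10691+86.5) = 0.991974
Series availability: 0.993832 × 0.915332 × 0.991974 = 0.9024

0.9024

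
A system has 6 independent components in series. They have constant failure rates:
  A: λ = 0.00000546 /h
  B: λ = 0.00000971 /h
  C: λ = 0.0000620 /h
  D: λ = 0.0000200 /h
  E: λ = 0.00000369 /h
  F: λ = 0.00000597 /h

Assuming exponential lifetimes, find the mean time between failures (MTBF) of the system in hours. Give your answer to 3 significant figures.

9360

Series of exponential components: λ_sys = Σ λ_i
λ_sys = 0.00000546 + 0.00000971 + 0.0000620 + 0.0000200 + 0.00000369 + 0.00000597 = 1.0683e-04 /h
MTBF = 1 / λ_sys = 9360 h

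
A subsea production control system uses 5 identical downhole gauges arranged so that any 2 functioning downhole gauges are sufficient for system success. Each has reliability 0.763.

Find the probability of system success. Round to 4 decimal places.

0.9872

R = Σ_{i=2}^{5} C(5,i) p^i (1−p)^{5−i} with p = 0.763
C(5,2)·0.763^2·0.237^3 = 0.077499
C(5,3)·0.763^3·0.237^2 = 0.249500
C(5,4)·0.763^4·0.237^1 = 0.401621
C(5,5)·0.763^5·0.237^0 = 0.258597
Sum = 0.9872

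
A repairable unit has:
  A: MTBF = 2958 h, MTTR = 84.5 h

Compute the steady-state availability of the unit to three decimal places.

A(A) = MTBF/(MTBF+MTTR) = 2958/(2958+84.5) = 0.972

0.972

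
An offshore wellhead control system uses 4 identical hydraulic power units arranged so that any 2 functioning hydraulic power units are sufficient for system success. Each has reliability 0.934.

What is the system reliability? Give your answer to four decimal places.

0.9989

R = Σ_{i=2}^{4} C(4,i) p^i (1−p)^{4−i} with p = 0.934
C(4,2)·0.934^2·0.066^2 = 0.022800
C(4,3)·0.934^3·0.066^1 = 0.215102
C(4,4)·0.934^4·0.066^0 = 0.761005
Sum = 0.9989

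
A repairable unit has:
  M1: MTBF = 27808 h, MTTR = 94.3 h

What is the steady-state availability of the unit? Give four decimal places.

0.9966

A(M1) = MTBF/(MTBF+MTTR) = 27808/(27808+94.3) = 0.9966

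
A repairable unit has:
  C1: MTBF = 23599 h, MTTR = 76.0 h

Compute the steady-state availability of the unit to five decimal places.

A(C1) = MTBF/(MTBF+MTTR) = 23599/(23599+76.0) = 0.99679

0.99679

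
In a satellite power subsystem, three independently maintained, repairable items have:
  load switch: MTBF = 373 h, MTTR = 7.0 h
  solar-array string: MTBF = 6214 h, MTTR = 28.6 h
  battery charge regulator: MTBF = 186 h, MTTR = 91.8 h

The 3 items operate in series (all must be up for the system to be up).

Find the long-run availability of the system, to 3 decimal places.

A(load switch) = MTBF/(MTBF+MTTR) = 373/(373+7.0) = 0.981579
A(solar-array string) = MTBF/(MTBF+MTTR) = 6214/(6214+28.6) = 0.995419
A(battery charge regulator) = MTBF/(MTBF+MTTR) = 186/(186+91.8) = 0.669546
Series availability: 0.981579 × 0.995419 × 0.669546 = 0.654

0.654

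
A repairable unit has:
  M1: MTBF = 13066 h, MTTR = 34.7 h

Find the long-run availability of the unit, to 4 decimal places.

0.9974

A(M1) = MTBF/(MTBF+MTTR) = 13066/(13066+34.7) = 0.9974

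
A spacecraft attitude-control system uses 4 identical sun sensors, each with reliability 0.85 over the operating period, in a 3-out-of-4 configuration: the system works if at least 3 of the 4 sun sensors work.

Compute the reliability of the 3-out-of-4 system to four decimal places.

0.8905

R = Σ_{i=3}^{4} C(4,i) p^i (1−p)^{4−i} with p = 0.85
C(4,3)·0.85^3·0.15^1 = 0.368475
C(4,4)·0.85^4·0.15^0 = 0.522006
Sum = 0.8905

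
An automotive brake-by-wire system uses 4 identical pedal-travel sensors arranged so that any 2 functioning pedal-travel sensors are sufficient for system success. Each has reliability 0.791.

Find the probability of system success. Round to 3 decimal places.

R = Σ_{i=2}^{4} C(4,i) p^i (1−p)^{4−i} with p = 0.791
C(4,2)·0.791^2·0.209^2 = 0.16398
C(4,3)·0.791^3·0.209^1 = 0.41375
C(4,4)·0.791^4·0.209^0 = 0.39148
Sum = 0.969

0.969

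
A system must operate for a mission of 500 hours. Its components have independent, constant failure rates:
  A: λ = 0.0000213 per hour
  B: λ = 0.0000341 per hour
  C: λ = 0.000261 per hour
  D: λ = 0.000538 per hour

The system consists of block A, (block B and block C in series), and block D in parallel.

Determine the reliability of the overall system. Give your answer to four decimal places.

0.9997

R(A) = exp(−0.0000213 × 500) = 0.989407
R(B) = exp(−0.0000341 × 500) = 0.983095
R(C) = exp(−0.000261 × 500) = 0.877656
R(D) = exp(−0.000538 × 500) = 0.764143
Series (B and C): 0.983095 × 0.877656 = 0.862819
Parallel (A, [0.862819], and D): 1 − (1 − 0.989407)(1 − 0.862819)(1 − 0.764143) = 0.9997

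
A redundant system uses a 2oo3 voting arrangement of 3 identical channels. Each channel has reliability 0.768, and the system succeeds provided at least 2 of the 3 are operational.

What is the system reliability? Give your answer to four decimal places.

R = Σ_{i=2}^{3} C(3,i) p^i (1−p)^{3−i} with p = 0.768
C(3,2)·0.768^2·0.232^1 = 0.410518
C(3,3)·0.768^3·0.232^0 = 0.452985
Sum = 0.8635

0.8635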